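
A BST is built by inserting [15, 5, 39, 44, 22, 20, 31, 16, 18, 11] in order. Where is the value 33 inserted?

Starting tree (level order): [15, 5, 39, None, 11, 22, 44, None, None, 20, 31, None, None, 16, None, None, None, None, 18]
Insertion path: 15 -> 39 -> 22 -> 31
Result: insert 33 as right child of 31
Final tree (level order): [15, 5, 39, None, 11, 22, 44, None, None, 20, 31, None, None, 16, None, None, 33, None, 18]


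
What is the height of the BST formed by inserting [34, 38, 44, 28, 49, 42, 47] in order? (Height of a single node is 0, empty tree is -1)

Insertion order: [34, 38, 44, 28, 49, 42, 47]
Tree (level-order array): [34, 28, 38, None, None, None, 44, 42, 49, None, None, 47]
Compute height bottom-up (empty subtree = -1):
  height(28) = 1 + max(-1, -1) = 0
  height(42) = 1 + max(-1, -1) = 0
  height(47) = 1 + max(-1, -1) = 0
  height(49) = 1 + max(0, -1) = 1
  height(44) = 1 + max(0, 1) = 2
  height(38) = 1 + max(-1, 2) = 3
  height(34) = 1 + max(0, 3) = 4
Height = 4


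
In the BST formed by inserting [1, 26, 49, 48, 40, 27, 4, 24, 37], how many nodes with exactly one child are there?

Tree built from: [1, 26, 49, 48, 40, 27, 4, 24, 37]
Tree (level-order array): [1, None, 26, 4, 49, None, 24, 48, None, None, None, 40, None, 27, None, None, 37]
Rule: These are nodes with exactly 1 non-null child.
Per-node child counts:
  node 1: 1 child(ren)
  node 26: 2 child(ren)
  node 4: 1 child(ren)
  node 24: 0 child(ren)
  node 49: 1 child(ren)
  node 48: 1 child(ren)
  node 40: 1 child(ren)
  node 27: 1 child(ren)
  node 37: 0 child(ren)
Matching nodes: [1, 4, 49, 48, 40, 27]
Count of nodes with exactly one child: 6


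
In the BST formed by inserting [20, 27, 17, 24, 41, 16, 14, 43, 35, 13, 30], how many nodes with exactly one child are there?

Tree built from: [20, 27, 17, 24, 41, 16, 14, 43, 35, 13, 30]
Tree (level-order array): [20, 17, 27, 16, None, 24, 41, 14, None, None, None, 35, 43, 13, None, 30]
Rule: These are nodes with exactly 1 non-null child.
Per-node child counts:
  node 20: 2 child(ren)
  node 17: 1 child(ren)
  node 16: 1 child(ren)
  node 14: 1 child(ren)
  node 13: 0 child(ren)
  node 27: 2 child(ren)
  node 24: 0 child(ren)
  node 41: 2 child(ren)
  node 35: 1 child(ren)
  node 30: 0 child(ren)
  node 43: 0 child(ren)
Matching nodes: [17, 16, 14, 35]
Count of nodes with exactly one child: 4


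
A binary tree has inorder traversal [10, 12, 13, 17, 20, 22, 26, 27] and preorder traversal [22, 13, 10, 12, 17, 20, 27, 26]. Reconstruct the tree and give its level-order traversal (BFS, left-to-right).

Inorder:  [10, 12, 13, 17, 20, 22, 26, 27]
Preorder: [22, 13, 10, 12, 17, 20, 27, 26]
Algorithm: preorder visits root first, so consume preorder in order;
for each root, split the current inorder slice at that value into
left-subtree inorder and right-subtree inorder, then recurse.
Recursive splits:
  root=22; inorder splits into left=[10, 12, 13, 17, 20], right=[26, 27]
  root=13; inorder splits into left=[10, 12], right=[17, 20]
  root=10; inorder splits into left=[], right=[12]
  root=12; inorder splits into left=[], right=[]
  root=17; inorder splits into left=[], right=[20]
  root=20; inorder splits into left=[], right=[]
  root=27; inorder splits into left=[26], right=[]
  root=26; inorder splits into left=[], right=[]
Reconstructed level-order: [22, 13, 27, 10, 17, 26, 12, 20]


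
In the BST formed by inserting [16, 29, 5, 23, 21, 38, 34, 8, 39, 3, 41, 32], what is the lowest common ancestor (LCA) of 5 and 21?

Tree insertion order: [16, 29, 5, 23, 21, 38, 34, 8, 39, 3, 41, 32]
Tree (level-order array): [16, 5, 29, 3, 8, 23, 38, None, None, None, None, 21, None, 34, 39, None, None, 32, None, None, 41]
In a BST, the LCA of p=5, q=21 is the first node v on the
root-to-leaf path with p <= v <= q (go left if both < v, right if both > v).
Walk from root:
  at 16: 5 <= 16 <= 21, this is the LCA
LCA = 16


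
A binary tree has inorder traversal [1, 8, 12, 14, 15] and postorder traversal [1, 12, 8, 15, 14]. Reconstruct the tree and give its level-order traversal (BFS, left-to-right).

Inorder:   [1, 8, 12, 14, 15]
Postorder: [1, 12, 8, 15, 14]
Algorithm: postorder visits root last, so walk postorder right-to-left;
each value is the root of the current inorder slice — split it at that
value, recurse on the right subtree first, then the left.
Recursive splits:
  root=14; inorder splits into left=[1, 8, 12], right=[15]
  root=15; inorder splits into left=[], right=[]
  root=8; inorder splits into left=[1], right=[12]
  root=12; inorder splits into left=[], right=[]
  root=1; inorder splits into left=[], right=[]
Reconstructed level-order: [14, 8, 15, 1, 12]


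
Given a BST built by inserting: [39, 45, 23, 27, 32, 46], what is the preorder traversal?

Tree insertion order: [39, 45, 23, 27, 32, 46]
Tree (level-order array): [39, 23, 45, None, 27, None, 46, None, 32]
Preorder traversal: [39, 23, 27, 32, 45, 46]


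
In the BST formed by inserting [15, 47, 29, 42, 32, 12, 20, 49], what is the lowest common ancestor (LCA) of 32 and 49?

Tree insertion order: [15, 47, 29, 42, 32, 12, 20, 49]
Tree (level-order array): [15, 12, 47, None, None, 29, 49, 20, 42, None, None, None, None, 32]
In a BST, the LCA of p=32, q=49 is the first node v on the
root-to-leaf path with p <= v <= q (go left if both < v, right if both > v).
Walk from root:
  at 15: both 32 and 49 > 15, go right
  at 47: 32 <= 47 <= 49, this is the LCA
LCA = 47


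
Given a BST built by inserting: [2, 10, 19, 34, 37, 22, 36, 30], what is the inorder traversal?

Tree insertion order: [2, 10, 19, 34, 37, 22, 36, 30]
Tree (level-order array): [2, None, 10, None, 19, None, 34, 22, 37, None, 30, 36]
Inorder traversal: [2, 10, 19, 22, 30, 34, 36, 37]


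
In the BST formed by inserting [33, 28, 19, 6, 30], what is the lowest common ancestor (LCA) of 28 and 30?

Tree insertion order: [33, 28, 19, 6, 30]
Tree (level-order array): [33, 28, None, 19, 30, 6]
In a BST, the LCA of p=28, q=30 is the first node v on the
root-to-leaf path with p <= v <= q (go left if both < v, right if both > v).
Walk from root:
  at 33: both 28 and 30 < 33, go left
  at 28: 28 <= 28 <= 30, this is the LCA
LCA = 28


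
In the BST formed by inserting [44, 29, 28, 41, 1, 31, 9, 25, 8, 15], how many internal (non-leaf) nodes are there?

Tree built from: [44, 29, 28, 41, 1, 31, 9, 25, 8, 15]
Tree (level-order array): [44, 29, None, 28, 41, 1, None, 31, None, None, 9, None, None, 8, 25, None, None, 15]
Rule: An internal node has at least one child.
Per-node child counts:
  node 44: 1 child(ren)
  node 29: 2 child(ren)
  node 28: 1 child(ren)
  node 1: 1 child(ren)
  node 9: 2 child(ren)
  node 8: 0 child(ren)
  node 25: 1 child(ren)
  node 15: 0 child(ren)
  node 41: 1 child(ren)
  node 31: 0 child(ren)
Matching nodes: [44, 29, 28, 1, 9, 25, 41]
Count of internal (non-leaf) nodes: 7


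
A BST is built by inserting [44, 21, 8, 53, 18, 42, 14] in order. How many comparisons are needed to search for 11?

Search path for 11: 44 -> 21 -> 8 -> 18 -> 14
Found: False
Comparisons: 5


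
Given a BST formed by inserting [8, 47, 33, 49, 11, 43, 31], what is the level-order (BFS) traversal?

Tree insertion order: [8, 47, 33, 49, 11, 43, 31]
Tree (level-order array): [8, None, 47, 33, 49, 11, 43, None, None, None, 31]
BFS from the root, enqueuing left then right child of each popped node:
  queue [8] -> pop 8, enqueue [47], visited so far: [8]
  queue [47] -> pop 47, enqueue [33, 49], visited so far: [8, 47]
  queue [33, 49] -> pop 33, enqueue [11, 43], visited so far: [8, 47, 33]
  queue [49, 11, 43] -> pop 49, enqueue [none], visited so far: [8, 47, 33, 49]
  queue [11, 43] -> pop 11, enqueue [31], visited so far: [8, 47, 33, 49, 11]
  queue [43, 31] -> pop 43, enqueue [none], visited so far: [8, 47, 33, 49, 11, 43]
  queue [31] -> pop 31, enqueue [none], visited so far: [8, 47, 33, 49, 11, 43, 31]
Result: [8, 47, 33, 49, 11, 43, 31]


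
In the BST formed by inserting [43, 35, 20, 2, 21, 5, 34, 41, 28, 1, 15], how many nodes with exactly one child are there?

Tree built from: [43, 35, 20, 2, 21, 5, 34, 41, 28, 1, 15]
Tree (level-order array): [43, 35, None, 20, 41, 2, 21, None, None, 1, 5, None, 34, None, None, None, 15, 28]
Rule: These are nodes with exactly 1 non-null child.
Per-node child counts:
  node 43: 1 child(ren)
  node 35: 2 child(ren)
  node 20: 2 child(ren)
  node 2: 2 child(ren)
  node 1: 0 child(ren)
  node 5: 1 child(ren)
  node 15: 0 child(ren)
  node 21: 1 child(ren)
  node 34: 1 child(ren)
  node 28: 0 child(ren)
  node 41: 0 child(ren)
Matching nodes: [43, 5, 21, 34]
Count of nodes with exactly one child: 4


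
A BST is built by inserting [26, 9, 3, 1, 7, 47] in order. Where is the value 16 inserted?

Starting tree (level order): [26, 9, 47, 3, None, None, None, 1, 7]
Insertion path: 26 -> 9
Result: insert 16 as right child of 9
Final tree (level order): [26, 9, 47, 3, 16, None, None, 1, 7]


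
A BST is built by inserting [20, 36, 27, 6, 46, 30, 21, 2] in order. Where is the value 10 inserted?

Starting tree (level order): [20, 6, 36, 2, None, 27, 46, None, None, 21, 30]
Insertion path: 20 -> 6
Result: insert 10 as right child of 6
Final tree (level order): [20, 6, 36, 2, 10, 27, 46, None, None, None, None, 21, 30]


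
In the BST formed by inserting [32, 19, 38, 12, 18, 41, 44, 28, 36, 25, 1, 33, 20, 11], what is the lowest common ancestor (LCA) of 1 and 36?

Tree insertion order: [32, 19, 38, 12, 18, 41, 44, 28, 36, 25, 1, 33, 20, 11]
Tree (level-order array): [32, 19, 38, 12, 28, 36, 41, 1, 18, 25, None, 33, None, None, 44, None, 11, None, None, 20]
In a BST, the LCA of p=1, q=36 is the first node v on the
root-to-leaf path with p <= v <= q (go left if both < v, right if both > v).
Walk from root:
  at 32: 1 <= 32 <= 36, this is the LCA
LCA = 32


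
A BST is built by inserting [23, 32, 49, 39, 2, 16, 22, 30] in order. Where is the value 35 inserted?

Starting tree (level order): [23, 2, 32, None, 16, 30, 49, None, 22, None, None, 39]
Insertion path: 23 -> 32 -> 49 -> 39
Result: insert 35 as left child of 39
Final tree (level order): [23, 2, 32, None, 16, 30, 49, None, 22, None, None, 39, None, None, None, 35]


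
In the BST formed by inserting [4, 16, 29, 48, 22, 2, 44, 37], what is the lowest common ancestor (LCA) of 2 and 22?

Tree insertion order: [4, 16, 29, 48, 22, 2, 44, 37]
Tree (level-order array): [4, 2, 16, None, None, None, 29, 22, 48, None, None, 44, None, 37]
In a BST, the LCA of p=2, q=22 is the first node v on the
root-to-leaf path with p <= v <= q (go left if both < v, right if both > v).
Walk from root:
  at 4: 2 <= 4 <= 22, this is the LCA
LCA = 4


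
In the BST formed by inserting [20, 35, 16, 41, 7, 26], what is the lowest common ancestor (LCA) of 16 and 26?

Tree insertion order: [20, 35, 16, 41, 7, 26]
Tree (level-order array): [20, 16, 35, 7, None, 26, 41]
In a BST, the LCA of p=16, q=26 is the first node v on the
root-to-leaf path with p <= v <= q (go left if both < v, right if both > v).
Walk from root:
  at 20: 16 <= 20 <= 26, this is the LCA
LCA = 20


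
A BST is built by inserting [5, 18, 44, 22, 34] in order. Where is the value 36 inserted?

Starting tree (level order): [5, None, 18, None, 44, 22, None, None, 34]
Insertion path: 5 -> 18 -> 44 -> 22 -> 34
Result: insert 36 as right child of 34
Final tree (level order): [5, None, 18, None, 44, 22, None, None, 34, None, 36]


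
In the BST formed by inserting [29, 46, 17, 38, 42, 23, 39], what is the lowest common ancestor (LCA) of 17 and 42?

Tree insertion order: [29, 46, 17, 38, 42, 23, 39]
Tree (level-order array): [29, 17, 46, None, 23, 38, None, None, None, None, 42, 39]
In a BST, the LCA of p=17, q=42 is the first node v on the
root-to-leaf path with p <= v <= q (go left if both < v, right if both > v).
Walk from root:
  at 29: 17 <= 29 <= 42, this is the LCA
LCA = 29


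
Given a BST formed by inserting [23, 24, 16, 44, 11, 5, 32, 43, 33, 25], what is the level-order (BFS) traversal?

Tree insertion order: [23, 24, 16, 44, 11, 5, 32, 43, 33, 25]
Tree (level-order array): [23, 16, 24, 11, None, None, 44, 5, None, 32, None, None, None, 25, 43, None, None, 33]
BFS from the root, enqueuing left then right child of each popped node:
  queue [23] -> pop 23, enqueue [16, 24], visited so far: [23]
  queue [16, 24] -> pop 16, enqueue [11], visited so far: [23, 16]
  queue [24, 11] -> pop 24, enqueue [44], visited so far: [23, 16, 24]
  queue [11, 44] -> pop 11, enqueue [5], visited so far: [23, 16, 24, 11]
  queue [44, 5] -> pop 44, enqueue [32], visited so far: [23, 16, 24, 11, 44]
  queue [5, 32] -> pop 5, enqueue [none], visited so far: [23, 16, 24, 11, 44, 5]
  queue [32] -> pop 32, enqueue [25, 43], visited so far: [23, 16, 24, 11, 44, 5, 32]
  queue [25, 43] -> pop 25, enqueue [none], visited so far: [23, 16, 24, 11, 44, 5, 32, 25]
  queue [43] -> pop 43, enqueue [33], visited so far: [23, 16, 24, 11, 44, 5, 32, 25, 43]
  queue [33] -> pop 33, enqueue [none], visited so far: [23, 16, 24, 11, 44, 5, 32, 25, 43, 33]
Result: [23, 16, 24, 11, 44, 5, 32, 25, 43, 33]


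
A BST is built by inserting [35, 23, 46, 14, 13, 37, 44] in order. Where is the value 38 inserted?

Starting tree (level order): [35, 23, 46, 14, None, 37, None, 13, None, None, 44]
Insertion path: 35 -> 46 -> 37 -> 44
Result: insert 38 as left child of 44
Final tree (level order): [35, 23, 46, 14, None, 37, None, 13, None, None, 44, None, None, 38]


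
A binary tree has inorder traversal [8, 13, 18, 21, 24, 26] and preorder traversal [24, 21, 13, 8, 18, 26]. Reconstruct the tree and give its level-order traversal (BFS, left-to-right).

Inorder:  [8, 13, 18, 21, 24, 26]
Preorder: [24, 21, 13, 8, 18, 26]
Algorithm: preorder visits root first, so consume preorder in order;
for each root, split the current inorder slice at that value into
left-subtree inorder and right-subtree inorder, then recurse.
Recursive splits:
  root=24; inorder splits into left=[8, 13, 18, 21], right=[26]
  root=21; inorder splits into left=[8, 13, 18], right=[]
  root=13; inorder splits into left=[8], right=[18]
  root=8; inorder splits into left=[], right=[]
  root=18; inorder splits into left=[], right=[]
  root=26; inorder splits into left=[], right=[]
Reconstructed level-order: [24, 21, 26, 13, 8, 18]


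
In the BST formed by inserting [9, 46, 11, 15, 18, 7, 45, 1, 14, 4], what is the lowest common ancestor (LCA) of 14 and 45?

Tree insertion order: [9, 46, 11, 15, 18, 7, 45, 1, 14, 4]
Tree (level-order array): [9, 7, 46, 1, None, 11, None, None, 4, None, 15, None, None, 14, 18, None, None, None, 45]
In a BST, the LCA of p=14, q=45 is the first node v on the
root-to-leaf path with p <= v <= q (go left if both < v, right if both > v).
Walk from root:
  at 9: both 14 and 45 > 9, go right
  at 46: both 14 and 45 < 46, go left
  at 11: both 14 and 45 > 11, go right
  at 15: 14 <= 15 <= 45, this is the LCA
LCA = 15


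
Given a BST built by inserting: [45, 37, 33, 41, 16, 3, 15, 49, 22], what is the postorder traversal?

Tree insertion order: [45, 37, 33, 41, 16, 3, 15, 49, 22]
Tree (level-order array): [45, 37, 49, 33, 41, None, None, 16, None, None, None, 3, 22, None, 15]
Postorder traversal: [15, 3, 22, 16, 33, 41, 37, 49, 45]


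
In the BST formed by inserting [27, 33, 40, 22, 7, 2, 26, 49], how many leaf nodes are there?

Tree built from: [27, 33, 40, 22, 7, 2, 26, 49]
Tree (level-order array): [27, 22, 33, 7, 26, None, 40, 2, None, None, None, None, 49]
Rule: A leaf has 0 children.
Per-node child counts:
  node 27: 2 child(ren)
  node 22: 2 child(ren)
  node 7: 1 child(ren)
  node 2: 0 child(ren)
  node 26: 0 child(ren)
  node 33: 1 child(ren)
  node 40: 1 child(ren)
  node 49: 0 child(ren)
Matching nodes: [2, 26, 49]
Count of leaf nodes: 3


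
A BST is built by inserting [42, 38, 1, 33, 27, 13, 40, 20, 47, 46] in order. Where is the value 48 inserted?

Starting tree (level order): [42, 38, 47, 1, 40, 46, None, None, 33, None, None, None, None, 27, None, 13, None, None, 20]
Insertion path: 42 -> 47
Result: insert 48 as right child of 47
Final tree (level order): [42, 38, 47, 1, 40, 46, 48, None, 33, None, None, None, None, None, None, 27, None, 13, None, None, 20]


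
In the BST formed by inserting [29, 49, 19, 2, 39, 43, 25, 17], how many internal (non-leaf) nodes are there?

Tree built from: [29, 49, 19, 2, 39, 43, 25, 17]
Tree (level-order array): [29, 19, 49, 2, 25, 39, None, None, 17, None, None, None, 43]
Rule: An internal node has at least one child.
Per-node child counts:
  node 29: 2 child(ren)
  node 19: 2 child(ren)
  node 2: 1 child(ren)
  node 17: 0 child(ren)
  node 25: 0 child(ren)
  node 49: 1 child(ren)
  node 39: 1 child(ren)
  node 43: 0 child(ren)
Matching nodes: [29, 19, 2, 49, 39]
Count of internal (non-leaf) nodes: 5


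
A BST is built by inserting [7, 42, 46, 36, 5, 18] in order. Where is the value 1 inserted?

Starting tree (level order): [7, 5, 42, None, None, 36, 46, 18]
Insertion path: 7 -> 5
Result: insert 1 as left child of 5
Final tree (level order): [7, 5, 42, 1, None, 36, 46, None, None, 18]


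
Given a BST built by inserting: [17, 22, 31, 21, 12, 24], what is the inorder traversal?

Tree insertion order: [17, 22, 31, 21, 12, 24]
Tree (level-order array): [17, 12, 22, None, None, 21, 31, None, None, 24]
Inorder traversal: [12, 17, 21, 22, 24, 31]


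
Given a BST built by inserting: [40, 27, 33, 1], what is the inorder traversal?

Tree insertion order: [40, 27, 33, 1]
Tree (level-order array): [40, 27, None, 1, 33]
Inorder traversal: [1, 27, 33, 40]


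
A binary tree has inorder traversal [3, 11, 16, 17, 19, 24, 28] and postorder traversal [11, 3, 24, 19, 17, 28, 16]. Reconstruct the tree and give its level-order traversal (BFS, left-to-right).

Inorder:   [3, 11, 16, 17, 19, 24, 28]
Postorder: [11, 3, 24, 19, 17, 28, 16]
Algorithm: postorder visits root last, so walk postorder right-to-left;
each value is the root of the current inorder slice — split it at that
value, recurse on the right subtree first, then the left.
Recursive splits:
  root=16; inorder splits into left=[3, 11], right=[17, 19, 24, 28]
  root=28; inorder splits into left=[17, 19, 24], right=[]
  root=17; inorder splits into left=[], right=[19, 24]
  root=19; inorder splits into left=[], right=[24]
  root=24; inorder splits into left=[], right=[]
  root=3; inorder splits into left=[], right=[11]
  root=11; inorder splits into left=[], right=[]
Reconstructed level-order: [16, 3, 28, 11, 17, 19, 24]


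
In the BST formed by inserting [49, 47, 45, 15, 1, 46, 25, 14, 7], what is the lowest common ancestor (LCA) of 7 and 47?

Tree insertion order: [49, 47, 45, 15, 1, 46, 25, 14, 7]
Tree (level-order array): [49, 47, None, 45, None, 15, 46, 1, 25, None, None, None, 14, None, None, 7]
In a BST, the LCA of p=7, q=47 is the first node v on the
root-to-leaf path with p <= v <= q (go left if both < v, right if both > v).
Walk from root:
  at 49: both 7 and 47 < 49, go left
  at 47: 7 <= 47 <= 47, this is the LCA
LCA = 47


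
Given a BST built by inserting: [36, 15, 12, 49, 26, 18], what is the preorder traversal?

Tree insertion order: [36, 15, 12, 49, 26, 18]
Tree (level-order array): [36, 15, 49, 12, 26, None, None, None, None, 18]
Preorder traversal: [36, 15, 12, 26, 18, 49]


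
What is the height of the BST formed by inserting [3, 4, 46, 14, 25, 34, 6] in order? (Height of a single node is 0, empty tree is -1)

Insertion order: [3, 4, 46, 14, 25, 34, 6]
Tree (level-order array): [3, None, 4, None, 46, 14, None, 6, 25, None, None, None, 34]
Compute height bottom-up (empty subtree = -1):
  height(6) = 1 + max(-1, -1) = 0
  height(34) = 1 + max(-1, -1) = 0
  height(25) = 1 + max(-1, 0) = 1
  height(14) = 1 + max(0, 1) = 2
  height(46) = 1 + max(2, -1) = 3
  height(4) = 1 + max(-1, 3) = 4
  height(3) = 1 + max(-1, 4) = 5
Height = 5


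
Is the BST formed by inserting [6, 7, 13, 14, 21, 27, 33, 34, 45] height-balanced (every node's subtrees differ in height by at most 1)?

Tree (level-order array): [6, None, 7, None, 13, None, 14, None, 21, None, 27, None, 33, None, 34, None, 45]
Definition: a tree is height-balanced if, at every node, |h(left) - h(right)| <= 1 (empty subtree has height -1).
Bottom-up per-node check:
  node 45: h_left=-1, h_right=-1, diff=0 [OK], height=0
  node 34: h_left=-1, h_right=0, diff=1 [OK], height=1
  node 33: h_left=-1, h_right=1, diff=2 [FAIL (|-1-1|=2 > 1)], height=2
  node 27: h_left=-1, h_right=2, diff=3 [FAIL (|-1-2|=3 > 1)], height=3
  node 21: h_left=-1, h_right=3, diff=4 [FAIL (|-1-3|=4 > 1)], height=4
  node 14: h_left=-1, h_right=4, diff=5 [FAIL (|-1-4|=5 > 1)], height=5
  node 13: h_left=-1, h_right=5, diff=6 [FAIL (|-1-5|=6 > 1)], height=6
  node 7: h_left=-1, h_right=6, diff=7 [FAIL (|-1-6|=7 > 1)], height=7
  node 6: h_left=-1, h_right=7, diff=8 [FAIL (|-1-7|=8 > 1)], height=8
Node 33 violates the condition: |-1 - 1| = 2 > 1.
Result: Not balanced


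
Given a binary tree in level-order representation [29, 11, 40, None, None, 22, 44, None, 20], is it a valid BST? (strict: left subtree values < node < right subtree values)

Level-order array: [29, 11, 40, None, None, 22, 44, None, 20]
Validate using subtree bounds (lo, hi): at each node, require lo < value < hi,
then recurse left with hi=value and right with lo=value.
Preorder trace (stopping at first violation):
  at node 29 with bounds (-inf, +inf): OK
  at node 11 with bounds (-inf, 29): OK
  at node 40 with bounds (29, +inf): OK
  at node 22 with bounds (29, 40): VIOLATION
Node 22 violates its bound: not (29 < 22 < 40).
Result: Not a valid BST


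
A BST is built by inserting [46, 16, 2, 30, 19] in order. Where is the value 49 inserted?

Starting tree (level order): [46, 16, None, 2, 30, None, None, 19]
Insertion path: 46
Result: insert 49 as right child of 46
Final tree (level order): [46, 16, 49, 2, 30, None, None, None, None, 19]


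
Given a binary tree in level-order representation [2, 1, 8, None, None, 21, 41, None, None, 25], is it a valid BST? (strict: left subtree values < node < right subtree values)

Level-order array: [2, 1, 8, None, None, 21, 41, None, None, 25]
Validate using subtree bounds (lo, hi): at each node, require lo < value < hi,
then recurse left with hi=value and right with lo=value.
Preorder trace (stopping at first violation):
  at node 2 with bounds (-inf, +inf): OK
  at node 1 with bounds (-inf, 2): OK
  at node 8 with bounds (2, +inf): OK
  at node 21 with bounds (2, 8): VIOLATION
Node 21 violates its bound: not (2 < 21 < 8).
Result: Not a valid BST


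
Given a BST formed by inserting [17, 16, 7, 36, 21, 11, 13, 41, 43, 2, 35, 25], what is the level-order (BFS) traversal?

Tree insertion order: [17, 16, 7, 36, 21, 11, 13, 41, 43, 2, 35, 25]
Tree (level-order array): [17, 16, 36, 7, None, 21, 41, 2, 11, None, 35, None, 43, None, None, None, 13, 25]
BFS from the root, enqueuing left then right child of each popped node:
  queue [17] -> pop 17, enqueue [16, 36], visited so far: [17]
  queue [16, 36] -> pop 16, enqueue [7], visited so far: [17, 16]
  queue [36, 7] -> pop 36, enqueue [21, 41], visited so far: [17, 16, 36]
  queue [7, 21, 41] -> pop 7, enqueue [2, 11], visited so far: [17, 16, 36, 7]
  queue [21, 41, 2, 11] -> pop 21, enqueue [35], visited so far: [17, 16, 36, 7, 21]
  queue [41, 2, 11, 35] -> pop 41, enqueue [43], visited so far: [17, 16, 36, 7, 21, 41]
  queue [2, 11, 35, 43] -> pop 2, enqueue [none], visited so far: [17, 16, 36, 7, 21, 41, 2]
  queue [11, 35, 43] -> pop 11, enqueue [13], visited so far: [17, 16, 36, 7, 21, 41, 2, 11]
  queue [35, 43, 13] -> pop 35, enqueue [25], visited so far: [17, 16, 36, 7, 21, 41, 2, 11, 35]
  queue [43, 13, 25] -> pop 43, enqueue [none], visited so far: [17, 16, 36, 7, 21, 41, 2, 11, 35, 43]
  queue [13, 25] -> pop 13, enqueue [none], visited so far: [17, 16, 36, 7, 21, 41, 2, 11, 35, 43, 13]
  queue [25] -> pop 25, enqueue [none], visited so far: [17, 16, 36, 7, 21, 41, 2, 11, 35, 43, 13, 25]
Result: [17, 16, 36, 7, 21, 41, 2, 11, 35, 43, 13, 25]


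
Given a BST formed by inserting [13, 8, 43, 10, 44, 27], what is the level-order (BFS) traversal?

Tree insertion order: [13, 8, 43, 10, 44, 27]
Tree (level-order array): [13, 8, 43, None, 10, 27, 44]
BFS from the root, enqueuing left then right child of each popped node:
  queue [13] -> pop 13, enqueue [8, 43], visited so far: [13]
  queue [8, 43] -> pop 8, enqueue [10], visited so far: [13, 8]
  queue [43, 10] -> pop 43, enqueue [27, 44], visited so far: [13, 8, 43]
  queue [10, 27, 44] -> pop 10, enqueue [none], visited so far: [13, 8, 43, 10]
  queue [27, 44] -> pop 27, enqueue [none], visited so far: [13, 8, 43, 10, 27]
  queue [44] -> pop 44, enqueue [none], visited so far: [13, 8, 43, 10, 27, 44]
Result: [13, 8, 43, 10, 27, 44]


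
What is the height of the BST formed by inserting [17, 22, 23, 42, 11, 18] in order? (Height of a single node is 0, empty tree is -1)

Insertion order: [17, 22, 23, 42, 11, 18]
Tree (level-order array): [17, 11, 22, None, None, 18, 23, None, None, None, 42]
Compute height bottom-up (empty subtree = -1):
  height(11) = 1 + max(-1, -1) = 0
  height(18) = 1 + max(-1, -1) = 0
  height(42) = 1 + max(-1, -1) = 0
  height(23) = 1 + max(-1, 0) = 1
  height(22) = 1 + max(0, 1) = 2
  height(17) = 1 + max(0, 2) = 3
Height = 3


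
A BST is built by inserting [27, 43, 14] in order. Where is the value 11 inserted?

Starting tree (level order): [27, 14, 43]
Insertion path: 27 -> 14
Result: insert 11 as left child of 14
Final tree (level order): [27, 14, 43, 11]


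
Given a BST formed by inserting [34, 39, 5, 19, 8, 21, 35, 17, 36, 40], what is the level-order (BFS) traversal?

Tree insertion order: [34, 39, 5, 19, 8, 21, 35, 17, 36, 40]
Tree (level-order array): [34, 5, 39, None, 19, 35, 40, 8, 21, None, 36, None, None, None, 17]
BFS from the root, enqueuing left then right child of each popped node:
  queue [34] -> pop 34, enqueue [5, 39], visited so far: [34]
  queue [5, 39] -> pop 5, enqueue [19], visited so far: [34, 5]
  queue [39, 19] -> pop 39, enqueue [35, 40], visited so far: [34, 5, 39]
  queue [19, 35, 40] -> pop 19, enqueue [8, 21], visited so far: [34, 5, 39, 19]
  queue [35, 40, 8, 21] -> pop 35, enqueue [36], visited so far: [34, 5, 39, 19, 35]
  queue [40, 8, 21, 36] -> pop 40, enqueue [none], visited so far: [34, 5, 39, 19, 35, 40]
  queue [8, 21, 36] -> pop 8, enqueue [17], visited so far: [34, 5, 39, 19, 35, 40, 8]
  queue [21, 36, 17] -> pop 21, enqueue [none], visited so far: [34, 5, 39, 19, 35, 40, 8, 21]
  queue [36, 17] -> pop 36, enqueue [none], visited so far: [34, 5, 39, 19, 35, 40, 8, 21, 36]
  queue [17] -> pop 17, enqueue [none], visited so far: [34, 5, 39, 19, 35, 40, 8, 21, 36, 17]
Result: [34, 5, 39, 19, 35, 40, 8, 21, 36, 17]


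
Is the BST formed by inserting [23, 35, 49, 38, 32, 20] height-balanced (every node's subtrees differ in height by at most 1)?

Tree (level-order array): [23, 20, 35, None, None, 32, 49, None, None, 38]
Definition: a tree is height-balanced if, at every node, |h(left) - h(right)| <= 1 (empty subtree has height -1).
Bottom-up per-node check:
  node 20: h_left=-1, h_right=-1, diff=0 [OK], height=0
  node 32: h_left=-1, h_right=-1, diff=0 [OK], height=0
  node 38: h_left=-1, h_right=-1, diff=0 [OK], height=0
  node 49: h_left=0, h_right=-1, diff=1 [OK], height=1
  node 35: h_left=0, h_right=1, diff=1 [OK], height=2
  node 23: h_left=0, h_right=2, diff=2 [FAIL (|0-2|=2 > 1)], height=3
Node 23 violates the condition: |0 - 2| = 2 > 1.
Result: Not balanced


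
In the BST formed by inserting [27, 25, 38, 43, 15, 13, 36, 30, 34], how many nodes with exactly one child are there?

Tree built from: [27, 25, 38, 43, 15, 13, 36, 30, 34]
Tree (level-order array): [27, 25, 38, 15, None, 36, 43, 13, None, 30, None, None, None, None, None, None, 34]
Rule: These are nodes with exactly 1 non-null child.
Per-node child counts:
  node 27: 2 child(ren)
  node 25: 1 child(ren)
  node 15: 1 child(ren)
  node 13: 0 child(ren)
  node 38: 2 child(ren)
  node 36: 1 child(ren)
  node 30: 1 child(ren)
  node 34: 0 child(ren)
  node 43: 0 child(ren)
Matching nodes: [25, 15, 36, 30]
Count of nodes with exactly one child: 4


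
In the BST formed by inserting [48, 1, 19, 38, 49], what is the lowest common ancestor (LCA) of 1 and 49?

Tree insertion order: [48, 1, 19, 38, 49]
Tree (level-order array): [48, 1, 49, None, 19, None, None, None, 38]
In a BST, the LCA of p=1, q=49 is the first node v on the
root-to-leaf path with p <= v <= q (go left if both < v, right if both > v).
Walk from root:
  at 48: 1 <= 48 <= 49, this is the LCA
LCA = 48


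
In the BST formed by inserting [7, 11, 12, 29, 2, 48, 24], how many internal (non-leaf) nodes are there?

Tree built from: [7, 11, 12, 29, 2, 48, 24]
Tree (level-order array): [7, 2, 11, None, None, None, 12, None, 29, 24, 48]
Rule: An internal node has at least one child.
Per-node child counts:
  node 7: 2 child(ren)
  node 2: 0 child(ren)
  node 11: 1 child(ren)
  node 12: 1 child(ren)
  node 29: 2 child(ren)
  node 24: 0 child(ren)
  node 48: 0 child(ren)
Matching nodes: [7, 11, 12, 29]
Count of internal (non-leaf) nodes: 4


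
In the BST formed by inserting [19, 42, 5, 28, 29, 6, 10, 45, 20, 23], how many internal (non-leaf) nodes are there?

Tree built from: [19, 42, 5, 28, 29, 6, 10, 45, 20, 23]
Tree (level-order array): [19, 5, 42, None, 6, 28, 45, None, 10, 20, 29, None, None, None, None, None, 23]
Rule: An internal node has at least one child.
Per-node child counts:
  node 19: 2 child(ren)
  node 5: 1 child(ren)
  node 6: 1 child(ren)
  node 10: 0 child(ren)
  node 42: 2 child(ren)
  node 28: 2 child(ren)
  node 20: 1 child(ren)
  node 23: 0 child(ren)
  node 29: 0 child(ren)
  node 45: 0 child(ren)
Matching nodes: [19, 5, 6, 42, 28, 20]
Count of internal (non-leaf) nodes: 6


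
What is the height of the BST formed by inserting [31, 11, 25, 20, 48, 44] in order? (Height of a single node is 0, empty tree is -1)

Insertion order: [31, 11, 25, 20, 48, 44]
Tree (level-order array): [31, 11, 48, None, 25, 44, None, 20]
Compute height bottom-up (empty subtree = -1):
  height(20) = 1 + max(-1, -1) = 0
  height(25) = 1 + max(0, -1) = 1
  height(11) = 1 + max(-1, 1) = 2
  height(44) = 1 + max(-1, -1) = 0
  height(48) = 1 + max(0, -1) = 1
  height(31) = 1 + max(2, 1) = 3
Height = 3


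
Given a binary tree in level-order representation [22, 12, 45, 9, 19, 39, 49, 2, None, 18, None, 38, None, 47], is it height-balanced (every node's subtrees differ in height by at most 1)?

Tree (level-order array): [22, 12, 45, 9, 19, 39, 49, 2, None, 18, None, 38, None, 47]
Definition: a tree is height-balanced if, at every node, |h(left) - h(right)| <= 1 (empty subtree has height -1).
Bottom-up per-node check:
  node 2: h_left=-1, h_right=-1, diff=0 [OK], height=0
  node 9: h_left=0, h_right=-1, diff=1 [OK], height=1
  node 18: h_left=-1, h_right=-1, diff=0 [OK], height=0
  node 19: h_left=0, h_right=-1, diff=1 [OK], height=1
  node 12: h_left=1, h_right=1, diff=0 [OK], height=2
  node 38: h_left=-1, h_right=-1, diff=0 [OK], height=0
  node 39: h_left=0, h_right=-1, diff=1 [OK], height=1
  node 47: h_left=-1, h_right=-1, diff=0 [OK], height=0
  node 49: h_left=0, h_right=-1, diff=1 [OK], height=1
  node 45: h_left=1, h_right=1, diff=0 [OK], height=2
  node 22: h_left=2, h_right=2, diff=0 [OK], height=3
All nodes satisfy the balance condition.
Result: Balanced


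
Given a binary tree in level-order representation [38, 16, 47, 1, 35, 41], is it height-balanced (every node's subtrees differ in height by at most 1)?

Tree (level-order array): [38, 16, 47, 1, 35, 41]
Definition: a tree is height-balanced if, at every node, |h(left) - h(right)| <= 1 (empty subtree has height -1).
Bottom-up per-node check:
  node 1: h_left=-1, h_right=-1, diff=0 [OK], height=0
  node 35: h_left=-1, h_right=-1, diff=0 [OK], height=0
  node 16: h_left=0, h_right=0, diff=0 [OK], height=1
  node 41: h_left=-1, h_right=-1, diff=0 [OK], height=0
  node 47: h_left=0, h_right=-1, diff=1 [OK], height=1
  node 38: h_left=1, h_right=1, diff=0 [OK], height=2
All nodes satisfy the balance condition.
Result: Balanced


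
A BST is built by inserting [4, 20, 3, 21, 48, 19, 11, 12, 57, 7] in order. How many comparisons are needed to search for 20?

Search path for 20: 4 -> 20
Found: True
Comparisons: 2


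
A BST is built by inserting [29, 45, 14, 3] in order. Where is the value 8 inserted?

Starting tree (level order): [29, 14, 45, 3]
Insertion path: 29 -> 14 -> 3
Result: insert 8 as right child of 3
Final tree (level order): [29, 14, 45, 3, None, None, None, None, 8]


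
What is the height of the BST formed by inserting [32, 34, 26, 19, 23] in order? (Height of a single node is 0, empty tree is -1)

Insertion order: [32, 34, 26, 19, 23]
Tree (level-order array): [32, 26, 34, 19, None, None, None, None, 23]
Compute height bottom-up (empty subtree = -1):
  height(23) = 1 + max(-1, -1) = 0
  height(19) = 1 + max(-1, 0) = 1
  height(26) = 1 + max(1, -1) = 2
  height(34) = 1 + max(-1, -1) = 0
  height(32) = 1 + max(2, 0) = 3
Height = 3


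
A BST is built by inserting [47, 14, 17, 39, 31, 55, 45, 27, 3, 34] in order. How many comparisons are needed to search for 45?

Search path for 45: 47 -> 14 -> 17 -> 39 -> 45
Found: True
Comparisons: 5


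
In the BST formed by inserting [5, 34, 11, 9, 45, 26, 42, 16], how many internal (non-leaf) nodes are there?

Tree built from: [5, 34, 11, 9, 45, 26, 42, 16]
Tree (level-order array): [5, None, 34, 11, 45, 9, 26, 42, None, None, None, 16]
Rule: An internal node has at least one child.
Per-node child counts:
  node 5: 1 child(ren)
  node 34: 2 child(ren)
  node 11: 2 child(ren)
  node 9: 0 child(ren)
  node 26: 1 child(ren)
  node 16: 0 child(ren)
  node 45: 1 child(ren)
  node 42: 0 child(ren)
Matching nodes: [5, 34, 11, 26, 45]
Count of internal (non-leaf) nodes: 5


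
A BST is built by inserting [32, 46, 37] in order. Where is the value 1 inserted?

Starting tree (level order): [32, None, 46, 37]
Insertion path: 32
Result: insert 1 as left child of 32
Final tree (level order): [32, 1, 46, None, None, 37]


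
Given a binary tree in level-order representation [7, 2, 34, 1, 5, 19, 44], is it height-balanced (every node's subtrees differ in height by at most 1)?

Tree (level-order array): [7, 2, 34, 1, 5, 19, 44]
Definition: a tree is height-balanced if, at every node, |h(left) - h(right)| <= 1 (empty subtree has height -1).
Bottom-up per-node check:
  node 1: h_left=-1, h_right=-1, diff=0 [OK], height=0
  node 5: h_left=-1, h_right=-1, diff=0 [OK], height=0
  node 2: h_left=0, h_right=0, diff=0 [OK], height=1
  node 19: h_left=-1, h_right=-1, diff=0 [OK], height=0
  node 44: h_left=-1, h_right=-1, diff=0 [OK], height=0
  node 34: h_left=0, h_right=0, diff=0 [OK], height=1
  node 7: h_left=1, h_right=1, diff=0 [OK], height=2
All nodes satisfy the balance condition.
Result: Balanced


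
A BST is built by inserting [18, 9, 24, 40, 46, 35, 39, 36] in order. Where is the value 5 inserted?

Starting tree (level order): [18, 9, 24, None, None, None, 40, 35, 46, None, 39, None, None, 36]
Insertion path: 18 -> 9
Result: insert 5 as left child of 9
Final tree (level order): [18, 9, 24, 5, None, None, 40, None, None, 35, 46, None, 39, None, None, 36]


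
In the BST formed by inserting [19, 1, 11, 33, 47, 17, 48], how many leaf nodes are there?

Tree built from: [19, 1, 11, 33, 47, 17, 48]
Tree (level-order array): [19, 1, 33, None, 11, None, 47, None, 17, None, 48]
Rule: A leaf has 0 children.
Per-node child counts:
  node 19: 2 child(ren)
  node 1: 1 child(ren)
  node 11: 1 child(ren)
  node 17: 0 child(ren)
  node 33: 1 child(ren)
  node 47: 1 child(ren)
  node 48: 0 child(ren)
Matching nodes: [17, 48]
Count of leaf nodes: 2


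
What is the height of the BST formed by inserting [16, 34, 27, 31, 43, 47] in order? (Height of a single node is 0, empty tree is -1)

Insertion order: [16, 34, 27, 31, 43, 47]
Tree (level-order array): [16, None, 34, 27, 43, None, 31, None, 47]
Compute height bottom-up (empty subtree = -1):
  height(31) = 1 + max(-1, -1) = 0
  height(27) = 1 + max(-1, 0) = 1
  height(47) = 1 + max(-1, -1) = 0
  height(43) = 1 + max(-1, 0) = 1
  height(34) = 1 + max(1, 1) = 2
  height(16) = 1 + max(-1, 2) = 3
Height = 3


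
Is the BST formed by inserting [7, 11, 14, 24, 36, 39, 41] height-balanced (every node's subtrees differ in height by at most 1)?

Tree (level-order array): [7, None, 11, None, 14, None, 24, None, 36, None, 39, None, 41]
Definition: a tree is height-balanced if, at every node, |h(left) - h(right)| <= 1 (empty subtree has height -1).
Bottom-up per-node check:
  node 41: h_left=-1, h_right=-1, diff=0 [OK], height=0
  node 39: h_left=-1, h_right=0, diff=1 [OK], height=1
  node 36: h_left=-1, h_right=1, diff=2 [FAIL (|-1-1|=2 > 1)], height=2
  node 24: h_left=-1, h_right=2, diff=3 [FAIL (|-1-2|=3 > 1)], height=3
  node 14: h_left=-1, h_right=3, diff=4 [FAIL (|-1-3|=4 > 1)], height=4
  node 11: h_left=-1, h_right=4, diff=5 [FAIL (|-1-4|=5 > 1)], height=5
  node 7: h_left=-1, h_right=5, diff=6 [FAIL (|-1-5|=6 > 1)], height=6
Node 36 violates the condition: |-1 - 1| = 2 > 1.
Result: Not balanced


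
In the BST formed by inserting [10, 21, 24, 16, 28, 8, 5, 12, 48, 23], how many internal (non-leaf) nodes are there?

Tree built from: [10, 21, 24, 16, 28, 8, 5, 12, 48, 23]
Tree (level-order array): [10, 8, 21, 5, None, 16, 24, None, None, 12, None, 23, 28, None, None, None, None, None, 48]
Rule: An internal node has at least one child.
Per-node child counts:
  node 10: 2 child(ren)
  node 8: 1 child(ren)
  node 5: 0 child(ren)
  node 21: 2 child(ren)
  node 16: 1 child(ren)
  node 12: 0 child(ren)
  node 24: 2 child(ren)
  node 23: 0 child(ren)
  node 28: 1 child(ren)
  node 48: 0 child(ren)
Matching nodes: [10, 8, 21, 16, 24, 28]
Count of internal (non-leaf) nodes: 6


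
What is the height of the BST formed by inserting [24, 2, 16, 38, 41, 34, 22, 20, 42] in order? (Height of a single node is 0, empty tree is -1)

Insertion order: [24, 2, 16, 38, 41, 34, 22, 20, 42]
Tree (level-order array): [24, 2, 38, None, 16, 34, 41, None, 22, None, None, None, 42, 20]
Compute height bottom-up (empty subtree = -1):
  height(20) = 1 + max(-1, -1) = 0
  height(22) = 1 + max(0, -1) = 1
  height(16) = 1 + max(-1, 1) = 2
  height(2) = 1 + max(-1, 2) = 3
  height(34) = 1 + max(-1, -1) = 0
  height(42) = 1 + max(-1, -1) = 0
  height(41) = 1 + max(-1, 0) = 1
  height(38) = 1 + max(0, 1) = 2
  height(24) = 1 + max(3, 2) = 4
Height = 4


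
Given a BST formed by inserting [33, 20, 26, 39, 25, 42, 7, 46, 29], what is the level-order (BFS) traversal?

Tree insertion order: [33, 20, 26, 39, 25, 42, 7, 46, 29]
Tree (level-order array): [33, 20, 39, 7, 26, None, 42, None, None, 25, 29, None, 46]
BFS from the root, enqueuing left then right child of each popped node:
  queue [33] -> pop 33, enqueue [20, 39], visited so far: [33]
  queue [20, 39] -> pop 20, enqueue [7, 26], visited so far: [33, 20]
  queue [39, 7, 26] -> pop 39, enqueue [42], visited so far: [33, 20, 39]
  queue [7, 26, 42] -> pop 7, enqueue [none], visited so far: [33, 20, 39, 7]
  queue [26, 42] -> pop 26, enqueue [25, 29], visited so far: [33, 20, 39, 7, 26]
  queue [42, 25, 29] -> pop 42, enqueue [46], visited so far: [33, 20, 39, 7, 26, 42]
  queue [25, 29, 46] -> pop 25, enqueue [none], visited so far: [33, 20, 39, 7, 26, 42, 25]
  queue [29, 46] -> pop 29, enqueue [none], visited so far: [33, 20, 39, 7, 26, 42, 25, 29]
  queue [46] -> pop 46, enqueue [none], visited so far: [33, 20, 39, 7, 26, 42, 25, 29, 46]
Result: [33, 20, 39, 7, 26, 42, 25, 29, 46]


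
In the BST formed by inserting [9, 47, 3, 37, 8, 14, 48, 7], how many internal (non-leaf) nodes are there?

Tree built from: [9, 47, 3, 37, 8, 14, 48, 7]
Tree (level-order array): [9, 3, 47, None, 8, 37, 48, 7, None, 14]
Rule: An internal node has at least one child.
Per-node child counts:
  node 9: 2 child(ren)
  node 3: 1 child(ren)
  node 8: 1 child(ren)
  node 7: 0 child(ren)
  node 47: 2 child(ren)
  node 37: 1 child(ren)
  node 14: 0 child(ren)
  node 48: 0 child(ren)
Matching nodes: [9, 3, 8, 47, 37]
Count of internal (non-leaf) nodes: 5
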